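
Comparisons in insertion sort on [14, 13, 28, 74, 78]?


Algorithm: insertion sort
Input: [14, 13, 28, 74, 78]
Sorted: [13, 14, 28, 74, 78]

4


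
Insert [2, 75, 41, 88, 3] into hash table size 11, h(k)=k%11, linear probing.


Insert 2: h=2 -> slot 2
Insert 75: h=9 -> slot 9
Insert 41: h=8 -> slot 8
Insert 88: h=0 -> slot 0
Insert 3: h=3 -> slot 3

Table: [88, None, 2, 3, None, None, None, None, 41, 75, None]


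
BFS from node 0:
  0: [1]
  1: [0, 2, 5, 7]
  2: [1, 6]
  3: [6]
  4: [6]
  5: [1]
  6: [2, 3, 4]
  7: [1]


Visit 0, enqueue [1]
Visit 1, enqueue [2, 5, 7]
Visit 2, enqueue [6]
Visit 5, enqueue []
Visit 7, enqueue []
Visit 6, enqueue [3, 4]
Visit 3, enqueue []
Visit 4, enqueue []

BFS order: [0, 1, 2, 5, 7, 6, 3, 4]


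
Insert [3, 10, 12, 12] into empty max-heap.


Insert 3: [3]
Insert 10: [10, 3]
Insert 12: [12, 3, 10]
Insert 12: [12, 12, 10, 3]

Final heap: [12, 12, 10, 3]


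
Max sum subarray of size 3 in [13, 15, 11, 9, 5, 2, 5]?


[0:3]: 39
[1:4]: 35
[2:5]: 25
[3:6]: 16
[4:7]: 12

Max: 39 at [0:3]


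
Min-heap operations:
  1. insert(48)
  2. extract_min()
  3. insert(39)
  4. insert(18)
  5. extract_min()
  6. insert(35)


insert(48) -> [48]
extract_min()->48, []
insert(39) -> [39]
insert(18) -> [18, 39]
extract_min()->18, [39]
insert(35) -> [35, 39]

Final heap: [35, 39]


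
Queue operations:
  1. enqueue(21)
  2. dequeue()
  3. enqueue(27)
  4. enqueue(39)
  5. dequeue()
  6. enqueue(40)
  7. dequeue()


enqueue(21) -> [21]
dequeue()->21, []
enqueue(27) -> [27]
enqueue(39) -> [27, 39]
dequeue()->27, [39]
enqueue(40) -> [39, 40]
dequeue()->39, [40]

Final queue: [40]


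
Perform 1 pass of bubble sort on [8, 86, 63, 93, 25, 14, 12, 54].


Initial: [8, 86, 63, 93, 25, 14, 12, 54]
Pass 1: [8, 63, 86, 25, 14, 12, 54, 93] (5 swaps)

After 1 pass: [8, 63, 86, 25, 14, 12, 54, 93]


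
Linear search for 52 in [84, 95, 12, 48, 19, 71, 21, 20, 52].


i=0: 84!=52
i=1: 95!=52
i=2: 12!=52
i=3: 48!=52
i=4: 19!=52
i=5: 71!=52
i=6: 21!=52
i=7: 20!=52
i=8: 52==52 found!

Found at 8, 9 comps


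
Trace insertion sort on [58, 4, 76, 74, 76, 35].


Initial: [58, 4, 76, 74, 76, 35]
Insert 4: [4, 58, 76, 74, 76, 35]
Insert 76: [4, 58, 76, 74, 76, 35]
Insert 74: [4, 58, 74, 76, 76, 35]
Insert 76: [4, 58, 74, 76, 76, 35]
Insert 35: [4, 35, 58, 74, 76, 76]

Sorted: [4, 35, 58, 74, 76, 76]


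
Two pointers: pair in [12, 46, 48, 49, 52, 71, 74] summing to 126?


lo=0(12)+hi=6(74)=86
lo=1(46)+hi=6(74)=120
lo=2(48)+hi=6(74)=122
lo=3(49)+hi=6(74)=123
lo=4(52)+hi=6(74)=126

Yes: 52+74=126


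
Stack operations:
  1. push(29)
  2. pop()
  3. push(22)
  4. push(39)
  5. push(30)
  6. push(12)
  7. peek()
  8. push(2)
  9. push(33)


push(29) -> [29]
pop()->29, []
push(22) -> [22]
push(39) -> [22, 39]
push(30) -> [22, 39, 30]
push(12) -> [22, 39, 30, 12]
peek()->12
push(2) -> [22, 39, 30, 12, 2]
push(33) -> [22, 39, 30, 12, 2, 33]

Final stack: [22, 39, 30, 12, 2, 33]


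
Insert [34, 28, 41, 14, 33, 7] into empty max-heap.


Insert 34: [34]
Insert 28: [34, 28]
Insert 41: [41, 28, 34]
Insert 14: [41, 28, 34, 14]
Insert 33: [41, 33, 34, 14, 28]
Insert 7: [41, 33, 34, 14, 28, 7]

Final heap: [41, 33, 34, 14, 28, 7]


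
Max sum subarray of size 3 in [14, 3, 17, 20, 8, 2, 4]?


[0:3]: 34
[1:4]: 40
[2:5]: 45
[3:6]: 30
[4:7]: 14

Max: 45 at [2:5]


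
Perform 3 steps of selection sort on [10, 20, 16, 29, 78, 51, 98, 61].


Initial: [10, 20, 16, 29, 78, 51, 98, 61]
Step 1: min=10 at 0
  Swap: [10, 20, 16, 29, 78, 51, 98, 61]
Step 2: min=16 at 2
  Swap: [10, 16, 20, 29, 78, 51, 98, 61]
Step 3: min=20 at 2
  Swap: [10, 16, 20, 29, 78, 51, 98, 61]

After 3 steps: [10, 16, 20, 29, 78, 51, 98, 61]


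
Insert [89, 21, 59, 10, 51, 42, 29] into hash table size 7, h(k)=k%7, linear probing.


Insert 89: h=5 -> slot 5
Insert 21: h=0 -> slot 0
Insert 59: h=3 -> slot 3
Insert 10: h=3, 1 probes -> slot 4
Insert 51: h=2 -> slot 2
Insert 42: h=0, 1 probes -> slot 1
Insert 29: h=1, 5 probes -> slot 6

Table: [21, 42, 51, 59, 10, 89, 29]


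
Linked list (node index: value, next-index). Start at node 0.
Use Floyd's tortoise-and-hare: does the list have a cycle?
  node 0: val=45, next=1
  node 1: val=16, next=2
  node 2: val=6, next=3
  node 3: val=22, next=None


Floyd's tortoise (slow, +1) and hare (fast, +2):
  init: slow=0, fast=0
  step 1: slow=1, fast=2
  step 2: fast 2->3->None, no cycle

Cycle: no


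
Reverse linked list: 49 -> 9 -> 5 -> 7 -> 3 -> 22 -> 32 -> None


Step 1: curr=49, set curr.next=prev(None) | reversed so far: 49
Step 2: curr=9, set curr.next=prev(49) | reversed so far: 9 -> 49
Step 3: curr=5, set curr.next=prev(9) | reversed so far: 5 -> 9 -> 49
Step 4: curr=7, set curr.next=prev(5) | reversed so far: 7 -> 5 -> 9 -> 49
Step 5: curr=3, set curr.next=prev(7) | reversed so far: 3 -> 7 -> 5 -> 9 -> 49
Step 6: curr=22, set curr.next=prev(3) | reversed so far: 22 -> 3 -> 7 -> 5 -> 9 -> 49
Step 7: curr=32, set curr.next=prev(22) | reversed so far: 32 -> 22 -> 3 -> 7 -> 5 -> 9 -> 49

32 -> 22 -> 3 -> 7 -> 5 -> 9 -> 49 -> None


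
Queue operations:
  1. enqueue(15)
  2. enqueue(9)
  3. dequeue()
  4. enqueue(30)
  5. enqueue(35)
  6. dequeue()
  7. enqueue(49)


enqueue(15) -> [15]
enqueue(9) -> [15, 9]
dequeue()->15, [9]
enqueue(30) -> [9, 30]
enqueue(35) -> [9, 30, 35]
dequeue()->9, [30, 35]
enqueue(49) -> [30, 35, 49]

Final queue: [30, 35, 49]


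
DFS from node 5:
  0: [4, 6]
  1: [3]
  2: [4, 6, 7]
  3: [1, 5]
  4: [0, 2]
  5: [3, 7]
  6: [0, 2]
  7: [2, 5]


Visit 5, push [7, 3]
Visit 3, push [1]
Visit 1, push []
Visit 7, push [2]
Visit 2, push [6, 4]
Visit 4, push [0]
Visit 0, push [6]
Visit 6, push []

DFS order: [5, 3, 1, 7, 2, 4, 0, 6]


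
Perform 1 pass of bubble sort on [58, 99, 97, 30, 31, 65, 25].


Initial: [58, 99, 97, 30, 31, 65, 25]
Pass 1: [58, 97, 30, 31, 65, 25, 99] (5 swaps)

After 1 pass: [58, 97, 30, 31, 65, 25, 99]


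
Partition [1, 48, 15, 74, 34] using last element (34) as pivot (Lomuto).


Pivot: 34
  1 <= 34: advance i (no swap)
  15 <= 34: swap -> [1, 15, 48, 74, 34]
Place pivot at 2: [1, 15, 34, 74, 48]

Partitioned: [1, 15, 34, 74, 48]


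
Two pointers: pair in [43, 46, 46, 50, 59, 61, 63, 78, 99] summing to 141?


lo=0(43)+hi=8(99)=142
lo=0(43)+hi=7(78)=121
lo=1(46)+hi=7(78)=124
lo=2(46)+hi=7(78)=124
lo=3(50)+hi=7(78)=128
lo=4(59)+hi=7(78)=137
lo=5(61)+hi=7(78)=139
lo=6(63)+hi=7(78)=141

Yes: 63+78=141


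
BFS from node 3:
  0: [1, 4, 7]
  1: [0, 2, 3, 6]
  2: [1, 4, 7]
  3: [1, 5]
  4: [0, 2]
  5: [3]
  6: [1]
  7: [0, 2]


Visit 3, enqueue [1, 5]
Visit 1, enqueue [0, 2, 6]
Visit 5, enqueue []
Visit 0, enqueue [4, 7]
Visit 2, enqueue []
Visit 6, enqueue []
Visit 4, enqueue []
Visit 7, enqueue []

BFS order: [3, 1, 5, 0, 2, 6, 4, 7]


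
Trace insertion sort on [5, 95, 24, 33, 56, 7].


Initial: [5, 95, 24, 33, 56, 7]
Insert 95: [5, 95, 24, 33, 56, 7]
Insert 24: [5, 24, 95, 33, 56, 7]
Insert 33: [5, 24, 33, 95, 56, 7]
Insert 56: [5, 24, 33, 56, 95, 7]
Insert 7: [5, 7, 24, 33, 56, 95]

Sorted: [5, 7, 24, 33, 56, 95]


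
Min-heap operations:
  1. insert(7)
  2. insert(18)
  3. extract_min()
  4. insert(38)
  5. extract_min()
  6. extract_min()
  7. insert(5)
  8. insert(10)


insert(7) -> [7]
insert(18) -> [7, 18]
extract_min()->7, [18]
insert(38) -> [18, 38]
extract_min()->18, [38]
extract_min()->38, []
insert(5) -> [5]
insert(10) -> [5, 10]

Final heap: [5, 10]


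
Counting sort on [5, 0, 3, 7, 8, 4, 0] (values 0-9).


Input: [5, 0, 3, 7, 8, 4, 0]
Counts: [2, 0, 0, 1, 1, 1, 0, 1, 1, 0]

Sorted: [0, 0, 3, 4, 5, 7, 8]


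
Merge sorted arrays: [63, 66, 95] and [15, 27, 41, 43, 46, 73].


Take 15 from B
Take 27 from B
Take 41 from B
Take 43 from B
Take 46 from B
Take 63 from A
Take 66 from A
Take 73 from B

Merged: [15, 27, 41, 43, 46, 63, 66, 73, 95]


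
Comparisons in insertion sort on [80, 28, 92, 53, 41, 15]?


Algorithm: insertion sort
Input: [80, 28, 92, 53, 41, 15]
Sorted: [15, 28, 41, 53, 80, 92]

14


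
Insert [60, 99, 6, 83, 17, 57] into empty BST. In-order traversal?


Insert 60: root
Insert 99: R from 60
Insert 6: L from 60
Insert 83: R from 60 -> L from 99
Insert 17: L from 60 -> R from 6
Insert 57: L from 60 -> R from 6 -> R from 17

In-order: [6, 17, 57, 60, 83, 99]


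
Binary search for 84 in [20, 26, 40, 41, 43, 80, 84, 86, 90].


Step 1: lo=0, hi=8, mid=4, val=43
Step 2: lo=5, hi=8, mid=6, val=84

Found at index 6


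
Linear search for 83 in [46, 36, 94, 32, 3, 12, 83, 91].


i=0: 46!=83
i=1: 36!=83
i=2: 94!=83
i=3: 32!=83
i=4: 3!=83
i=5: 12!=83
i=6: 83==83 found!

Found at 6, 7 comps


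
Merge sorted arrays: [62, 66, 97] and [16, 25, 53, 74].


Take 16 from B
Take 25 from B
Take 53 from B
Take 62 from A
Take 66 from A
Take 74 from B

Merged: [16, 25, 53, 62, 66, 74, 97]


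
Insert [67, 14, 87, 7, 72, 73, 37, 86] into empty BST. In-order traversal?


Insert 67: root
Insert 14: L from 67
Insert 87: R from 67
Insert 7: L from 67 -> L from 14
Insert 72: R from 67 -> L from 87
Insert 73: R from 67 -> L from 87 -> R from 72
Insert 37: L from 67 -> R from 14
Insert 86: R from 67 -> L from 87 -> R from 72 -> R from 73

In-order: [7, 14, 37, 67, 72, 73, 86, 87]


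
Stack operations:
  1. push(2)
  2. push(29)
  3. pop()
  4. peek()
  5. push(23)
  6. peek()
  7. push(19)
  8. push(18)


push(2) -> [2]
push(29) -> [2, 29]
pop()->29, [2]
peek()->2
push(23) -> [2, 23]
peek()->23
push(19) -> [2, 23, 19]
push(18) -> [2, 23, 19, 18]

Final stack: [2, 23, 19, 18]


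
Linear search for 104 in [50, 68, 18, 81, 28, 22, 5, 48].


i=0: 50!=104
i=1: 68!=104
i=2: 18!=104
i=3: 81!=104
i=4: 28!=104
i=5: 22!=104
i=6: 5!=104
i=7: 48!=104

Not found, 8 comps


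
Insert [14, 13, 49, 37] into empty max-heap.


Insert 14: [14]
Insert 13: [14, 13]
Insert 49: [49, 13, 14]
Insert 37: [49, 37, 14, 13]

Final heap: [49, 37, 14, 13]


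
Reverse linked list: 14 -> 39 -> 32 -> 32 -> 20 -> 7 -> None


Step 1: curr=14, set curr.next=prev(None) | reversed so far: 14
Step 2: curr=39, set curr.next=prev(14) | reversed so far: 39 -> 14
Step 3: curr=32, set curr.next=prev(39) | reversed so far: 32 -> 39 -> 14
Step 4: curr=32, set curr.next=prev(32) | reversed so far: 32 -> 32 -> 39 -> 14
Step 5: curr=20, set curr.next=prev(32) | reversed so far: 20 -> 32 -> 32 -> 39 -> 14
Step 6: curr=7, set curr.next=prev(20) | reversed so far: 7 -> 20 -> 32 -> 32 -> 39 -> 14

7 -> 20 -> 32 -> 32 -> 39 -> 14 -> None


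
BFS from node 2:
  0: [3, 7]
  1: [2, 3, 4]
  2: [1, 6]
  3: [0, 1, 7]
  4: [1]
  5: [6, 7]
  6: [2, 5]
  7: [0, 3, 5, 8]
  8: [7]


Visit 2, enqueue [1, 6]
Visit 1, enqueue [3, 4]
Visit 6, enqueue [5]
Visit 3, enqueue [0, 7]
Visit 4, enqueue []
Visit 5, enqueue []
Visit 0, enqueue []
Visit 7, enqueue [8]
Visit 8, enqueue []

BFS order: [2, 1, 6, 3, 4, 5, 0, 7, 8]


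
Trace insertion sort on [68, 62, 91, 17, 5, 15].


Initial: [68, 62, 91, 17, 5, 15]
Insert 62: [62, 68, 91, 17, 5, 15]
Insert 91: [62, 68, 91, 17, 5, 15]
Insert 17: [17, 62, 68, 91, 5, 15]
Insert 5: [5, 17, 62, 68, 91, 15]
Insert 15: [5, 15, 17, 62, 68, 91]

Sorted: [5, 15, 17, 62, 68, 91]


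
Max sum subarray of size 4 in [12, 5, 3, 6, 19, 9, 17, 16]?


[0:4]: 26
[1:5]: 33
[2:6]: 37
[3:7]: 51
[4:8]: 61

Max: 61 at [4:8]


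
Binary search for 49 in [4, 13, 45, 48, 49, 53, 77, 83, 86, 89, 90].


Step 1: lo=0, hi=10, mid=5, val=53
Step 2: lo=0, hi=4, mid=2, val=45
Step 3: lo=3, hi=4, mid=3, val=48
Step 4: lo=4, hi=4, mid=4, val=49

Found at index 4


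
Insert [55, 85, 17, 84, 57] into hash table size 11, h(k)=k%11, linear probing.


Insert 55: h=0 -> slot 0
Insert 85: h=8 -> slot 8
Insert 17: h=6 -> slot 6
Insert 84: h=7 -> slot 7
Insert 57: h=2 -> slot 2

Table: [55, None, 57, None, None, None, 17, 84, 85, None, None]


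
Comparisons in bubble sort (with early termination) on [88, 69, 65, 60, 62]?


Algorithm: bubble sort (with early termination)
Input: [88, 69, 65, 60, 62]
Sorted: [60, 62, 65, 69, 88]

10


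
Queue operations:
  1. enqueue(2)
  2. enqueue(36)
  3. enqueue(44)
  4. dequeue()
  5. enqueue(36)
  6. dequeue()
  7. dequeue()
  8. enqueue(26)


enqueue(2) -> [2]
enqueue(36) -> [2, 36]
enqueue(44) -> [2, 36, 44]
dequeue()->2, [36, 44]
enqueue(36) -> [36, 44, 36]
dequeue()->36, [44, 36]
dequeue()->44, [36]
enqueue(26) -> [36, 26]

Final queue: [36, 26]


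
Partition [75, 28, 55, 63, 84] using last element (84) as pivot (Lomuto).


Pivot: 84
  75 <= 84: advance i (no swap)
  28 <= 84: advance i (no swap)
  55 <= 84: advance i (no swap)
  63 <= 84: advance i (no swap)
Place pivot at 4: [75, 28, 55, 63, 84]

Partitioned: [75, 28, 55, 63, 84]


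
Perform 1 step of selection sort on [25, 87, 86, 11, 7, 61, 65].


Initial: [25, 87, 86, 11, 7, 61, 65]
Step 1: min=7 at 4
  Swap: [7, 87, 86, 11, 25, 61, 65]

After 1 step: [7, 87, 86, 11, 25, 61, 65]


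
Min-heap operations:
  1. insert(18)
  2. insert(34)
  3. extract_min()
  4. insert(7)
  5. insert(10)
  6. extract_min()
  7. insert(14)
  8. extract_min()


insert(18) -> [18]
insert(34) -> [18, 34]
extract_min()->18, [34]
insert(7) -> [7, 34]
insert(10) -> [7, 34, 10]
extract_min()->7, [10, 34]
insert(14) -> [10, 34, 14]
extract_min()->10, [14, 34]

Final heap: [14, 34]


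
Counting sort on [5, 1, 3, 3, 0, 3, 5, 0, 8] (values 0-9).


Input: [5, 1, 3, 3, 0, 3, 5, 0, 8]
Counts: [2, 1, 0, 3, 0, 2, 0, 0, 1, 0]

Sorted: [0, 0, 1, 3, 3, 3, 5, 5, 8]


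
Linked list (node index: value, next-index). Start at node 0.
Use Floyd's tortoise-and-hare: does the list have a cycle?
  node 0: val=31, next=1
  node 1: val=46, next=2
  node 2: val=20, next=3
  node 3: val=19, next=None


Floyd's tortoise (slow, +1) and hare (fast, +2):
  init: slow=0, fast=0
  step 1: slow=1, fast=2
  step 2: fast 2->3->None, no cycle

Cycle: no


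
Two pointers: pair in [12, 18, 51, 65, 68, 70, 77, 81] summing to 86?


lo=0(12)+hi=7(81)=93
lo=0(12)+hi=6(77)=89
lo=0(12)+hi=5(70)=82
lo=1(18)+hi=5(70)=88
lo=1(18)+hi=4(68)=86

Yes: 18+68=86


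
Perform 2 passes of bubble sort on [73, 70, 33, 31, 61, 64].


Initial: [73, 70, 33, 31, 61, 64]
Pass 1: [70, 33, 31, 61, 64, 73] (5 swaps)
Pass 2: [33, 31, 61, 64, 70, 73] (4 swaps)

After 2 passes: [33, 31, 61, 64, 70, 73]


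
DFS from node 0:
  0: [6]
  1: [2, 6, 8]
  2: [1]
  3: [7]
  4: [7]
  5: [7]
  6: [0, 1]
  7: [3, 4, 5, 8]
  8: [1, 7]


Visit 0, push [6]
Visit 6, push [1]
Visit 1, push [8, 2]
Visit 2, push []
Visit 8, push [7]
Visit 7, push [5, 4, 3]
Visit 3, push []
Visit 4, push []
Visit 5, push []

DFS order: [0, 6, 1, 2, 8, 7, 3, 4, 5]


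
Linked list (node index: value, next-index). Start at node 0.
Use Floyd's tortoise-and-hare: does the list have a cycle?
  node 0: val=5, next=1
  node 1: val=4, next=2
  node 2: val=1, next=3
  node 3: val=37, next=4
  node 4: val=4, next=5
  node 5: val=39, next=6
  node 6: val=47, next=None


Floyd's tortoise (slow, +1) and hare (fast, +2):
  init: slow=0, fast=0
  step 1: slow=1, fast=2
  step 2: slow=2, fast=4
  step 3: slow=3, fast=6
  step 4: fast -> None, no cycle

Cycle: no


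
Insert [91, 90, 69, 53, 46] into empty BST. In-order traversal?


Insert 91: root
Insert 90: L from 91
Insert 69: L from 91 -> L from 90
Insert 53: L from 91 -> L from 90 -> L from 69
Insert 46: L from 91 -> L from 90 -> L from 69 -> L from 53

In-order: [46, 53, 69, 90, 91]


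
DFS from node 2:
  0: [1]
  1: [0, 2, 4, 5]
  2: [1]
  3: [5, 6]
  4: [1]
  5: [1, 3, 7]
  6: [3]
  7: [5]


Visit 2, push [1]
Visit 1, push [5, 4, 0]
Visit 0, push []
Visit 4, push []
Visit 5, push [7, 3]
Visit 3, push [6]
Visit 6, push []
Visit 7, push []

DFS order: [2, 1, 0, 4, 5, 3, 6, 7]


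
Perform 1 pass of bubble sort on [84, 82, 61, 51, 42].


Initial: [84, 82, 61, 51, 42]
Pass 1: [82, 61, 51, 42, 84] (4 swaps)

After 1 pass: [82, 61, 51, 42, 84]


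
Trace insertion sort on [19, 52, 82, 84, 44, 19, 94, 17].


Initial: [19, 52, 82, 84, 44, 19, 94, 17]
Insert 52: [19, 52, 82, 84, 44, 19, 94, 17]
Insert 82: [19, 52, 82, 84, 44, 19, 94, 17]
Insert 84: [19, 52, 82, 84, 44, 19, 94, 17]
Insert 44: [19, 44, 52, 82, 84, 19, 94, 17]
Insert 19: [19, 19, 44, 52, 82, 84, 94, 17]
Insert 94: [19, 19, 44, 52, 82, 84, 94, 17]
Insert 17: [17, 19, 19, 44, 52, 82, 84, 94]

Sorted: [17, 19, 19, 44, 52, 82, 84, 94]


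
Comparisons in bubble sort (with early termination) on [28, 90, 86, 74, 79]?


Algorithm: bubble sort (with early termination)
Input: [28, 90, 86, 74, 79]
Sorted: [28, 74, 79, 86, 90]

9


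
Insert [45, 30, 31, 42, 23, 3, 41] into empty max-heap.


Insert 45: [45]
Insert 30: [45, 30]
Insert 31: [45, 30, 31]
Insert 42: [45, 42, 31, 30]
Insert 23: [45, 42, 31, 30, 23]
Insert 3: [45, 42, 31, 30, 23, 3]
Insert 41: [45, 42, 41, 30, 23, 3, 31]

Final heap: [45, 42, 41, 30, 23, 3, 31]


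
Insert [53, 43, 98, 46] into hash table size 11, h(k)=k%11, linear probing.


Insert 53: h=9 -> slot 9
Insert 43: h=10 -> slot 10
Insert 98: h=10, 1 probes -> slot 0
Insert 46: h=2 -> slot 2

Table: [98, None, 46, None, None, None, None, None, None, 53, 43]


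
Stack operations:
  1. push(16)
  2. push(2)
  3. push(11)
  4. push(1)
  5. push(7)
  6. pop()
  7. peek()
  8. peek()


push(16) -> [16]
push(2) -> [16, 2]
push(11) -> [16, 2, 11]
push(1) -> [16, 2, 11, 1]
push(7) -> [16, 2, 11, 1, 7]
pop()->7, [16, 2, 11, 1]
peek()->1
peek()->1

Final stack: [16, 2, 11, 1]


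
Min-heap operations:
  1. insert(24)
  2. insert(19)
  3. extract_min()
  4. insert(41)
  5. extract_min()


insert(24) -> [24]
insert(19) -> [19, 24]
extract_min()->19, [24]
insert(41) -> [24, 41]
extract_min()->24, [41]

Final heap: [41]


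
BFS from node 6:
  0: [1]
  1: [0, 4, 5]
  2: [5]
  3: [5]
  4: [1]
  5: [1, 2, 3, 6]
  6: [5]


Visit 6, enqueue [5]
Visit 5, enqueue [1, 2, 3]
Visit 1, enqueue [0, 4]
Visit 2, enqueue []
Visit 3, enqueue []
Visit 0, enqueue []
Visit 4, enqueue []

BFS order: [6, 5, 1, 2, 3, 0, 4]


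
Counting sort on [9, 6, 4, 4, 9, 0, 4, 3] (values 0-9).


Input: [9, 6, 4, 4, 9, 0, 4, 3]
Counts: [1, 0, 0, 1, 3, 0, 1, 0, 0, 2]

Sorted: [0, 3, 4, 4, 4, 6, 9, 9]


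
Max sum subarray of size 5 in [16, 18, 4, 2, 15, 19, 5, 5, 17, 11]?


[0:5]: 55
[1:6]: 58
[2:7]: 45
[3:8]: 46
[4:9]: 61
[5:10]: 57

Max: 61 at [4:9]


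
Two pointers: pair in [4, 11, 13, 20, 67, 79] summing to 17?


lo=0(4)+hi=5(79)=83
lo=0(4)+hi=4(67)=71
lo=0(4)+hi=3(20)=24
lo=0(4)+hi=2(13)=17

Yes: 4+13=17


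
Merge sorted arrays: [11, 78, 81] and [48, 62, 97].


Take 11 from A
Take 48 from B
Take 62 from B
Take 78 from A
Take 81 from A

Merged: [11, 48, 62, 78, 81, 97]


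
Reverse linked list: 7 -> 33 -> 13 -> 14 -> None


Step 1: curr=7, set curr.next=prev(None) | reversed so far: 7
Step 2: curr=33, set curr.next=prev(7) | reversed so far: 33 -> 7
Step 3: curr=13, set curr.next=prev(33) | reversed so far: 13 -> 33 -> 7
Step 4: curr=14, set curr.next=prev(13) | reversed so far: 14 -> 13 -> 33 -> 7

14 -> 13 -> 33 -> 7 -> None


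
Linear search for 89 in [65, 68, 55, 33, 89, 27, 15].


i=0: 65!=89
i=1: 68!=89
i=2: 55!=89
i=3: 33!=89
i=4: 89==89 found!

Found at 4, 5 comps


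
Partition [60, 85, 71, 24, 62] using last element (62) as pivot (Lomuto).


Pivot: 62
  60 <= 62: advance i (no swap)
  24 <= 62: swap -> [60, 24, 71, 85, 62]
Place pivot at 2: [60, 24, 62, 85, 71]

Partitioned: [60, 24, 62, 85, 71]


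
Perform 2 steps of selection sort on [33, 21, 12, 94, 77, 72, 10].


Initial: [33, 21, 12, 94, 77, 72, 10]
Step 1: min=10 at 6
  Swap: [10, 21, 12, 94, 77, 72, 33]
Step 2: min=12 at 2
  Swap: [10, 12, 21, 94, 77, 72, 33]

After 2 steps: [10, 12, 21, 94, 77, 72, 33]


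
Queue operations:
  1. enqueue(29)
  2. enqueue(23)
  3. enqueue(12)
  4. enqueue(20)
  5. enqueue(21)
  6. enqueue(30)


enqueue(29) -> [29]
enqueue(23) -> [29, 23]
enqueue(12) -> [29, 23, 12]
enqueue(20) -> [29, 23, 12, 20]
enqueue(21) -> [29, 23, 12, 20, 21]
enqueue(30) -> [29, 23, 12, 20, 21, 30]

Final queue: [29, 23, 12, 20, 21, 30]


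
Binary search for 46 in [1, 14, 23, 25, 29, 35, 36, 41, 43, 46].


Step 1: lo=0, hi=9, mid=4, val=29
Step 2: lo=5, hi=9, mid=7, val=41
Step 3: lo=8, hi=9, mid=8, val=43
Step 4: lo=9, hi=9, mid=9, val=46

Found at index 9


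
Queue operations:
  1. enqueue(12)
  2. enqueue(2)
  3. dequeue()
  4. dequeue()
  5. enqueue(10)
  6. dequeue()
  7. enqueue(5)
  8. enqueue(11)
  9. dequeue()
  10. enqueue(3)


enqueue(12) -> [12]
enqueue(2) -> [12, 2]
dequeue()->12, [2]
dequeue()->2, []
enqueue(10) -> [10]
dequeue()->10, []
enqueue(5) -> [5]
enqueue(11) -> [5, 11]
dequeue()->5, [11]
enqueue(3) -> [11, 3]

Final queue: [11, 3]


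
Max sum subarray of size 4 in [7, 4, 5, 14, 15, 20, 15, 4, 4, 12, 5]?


[0:4]: 30
[1:5]: 38
[2:6]: 54
[3:7]: 64
[4:8]: 54
[5:9]: 43
[6:10]: 35
[7:11]: 25

Max: 64 at [3:7]


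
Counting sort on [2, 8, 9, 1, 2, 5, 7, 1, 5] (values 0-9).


Input: [2, 8, 9, 1, 2, 5, 7, 1, 5]
Counts: [0, 2, 2, 0, 0, 2, 0, 1, 1, 1]

Sorted: [1, 1, 2, 2, 5, 5, 7, 8, 9]


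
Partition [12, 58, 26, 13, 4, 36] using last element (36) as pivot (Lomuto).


Pivot: 36
  12 <= 36: advance i (no swap)
  26 <= 36: swap -> [12, 26, 58, 13, 4, 36]
  13 <= 36: swap -> [12, 26, 13, 58, 4, 36]
  4 <= 36: swap -> [12, 26, 13, 4, 58, 36]
Place pivot at 4: [12, 26, 13, 4, 36, 58]

Partitioned: [12, 26, 13, 4, 36, 58]


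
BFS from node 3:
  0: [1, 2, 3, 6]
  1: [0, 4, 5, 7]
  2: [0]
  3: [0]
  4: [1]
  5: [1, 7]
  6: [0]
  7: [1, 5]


Visit 3, enqueue [0]
Visit 0, enqueue [1, 2, 6]
Visit 1, enqueue [4, 5, 7]
Visit 2, enqueue []
Visit 6, enqueue []
Visit 4, enqueue []
Visit 5, enqueue []
Visit 7, enqueue []

BFS order: [3, 0, 1, 2, 6, 4, 5, 7]


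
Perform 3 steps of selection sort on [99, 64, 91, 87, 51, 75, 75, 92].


Initial: [99, 64, 91, 87, 51, 75, 75, 92]
Step 1: min=51 at 4
  Swap: [51, 64, 91, 87, 99, 75, 75, 92]
Step 2: min=64 at 1
  Swap: [51, 64, 91, 87, 99, 75, 75, 92]
Step 3: min=75 at 5
  Swap: [51, 64, 75, 87, 99, 91, 75, 92]

After 3 steps: [51, 64, 75, 87, 99, 91, 75, 92]


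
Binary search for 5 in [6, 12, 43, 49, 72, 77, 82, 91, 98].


Step 1: lo=0, hi=8, mid=4, val=72
Step 2: lo=0, hi=3, mid=1, val=12
Step 3: lo=0, hi=0, mid=0, val=6

Not found


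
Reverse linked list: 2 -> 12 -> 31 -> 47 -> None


Step 1: curr=2, set curr.next=prev(None) | reversed so far: 2
Step 2: curr=12, set curr.next=prev(2) | reversed so far: 12 -> 2
Step 3: curr=31, set curr.next=prev(12) | reversed so far: 31 -> 12 -> 2
Step 4: curr=47, set curr.next=prev(31) | reversed so far: 47 -> 31 -> 12 -> 2

47 -> 31 -> 12 -> 2 -> None


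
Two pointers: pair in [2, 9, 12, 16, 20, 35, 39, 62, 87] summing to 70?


lo=0(2)+hi=8(87)=89
lo=0(2)+hi=7(62)=64
lo=1(9)+hi=7(62)=71
lo=1(9)+hi=6(39)=48
lo=2(12)+hi=6(39)=51
lo=3(16)+hi=6(39)=55
lo=4(20)+hi=6(39)=59
lo=5(35)+hi=6(39)=74

No pair found


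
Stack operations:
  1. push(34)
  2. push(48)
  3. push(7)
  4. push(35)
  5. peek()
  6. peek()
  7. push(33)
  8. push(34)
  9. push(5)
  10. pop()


push(34) -> [34]
push(48) -> [34, 48]
push(7) -> [34, 48, 7]
push(35) -> [34, 48, 7, 35]
peek()->35
peek()->35
push(33) -> [34, 48, 7, 35, 33]
push(34) -> [34, 48, 7, 35, 33, 34]
push(5) -> [34, 48, 7, 35, 33, 34, 5]
pop()->5, [34, 48, 7, 35, 33, 34]

Final stack: [34, 48, 7, 35, 33, 34]


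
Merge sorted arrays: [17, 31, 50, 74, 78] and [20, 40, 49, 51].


Take 17 from A
Take 20 from B
Take 31 from A
Take 40 from B
Take 49 from B
Take 50 from A
Take 51 from B

Merged: [17, 20, 31, 40, 49, 50, 51, 74, 78]


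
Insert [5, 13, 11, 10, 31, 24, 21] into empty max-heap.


Insert 5: [5]
Insert 13: [13, 5]
Insert 11: [13, 5, 11]
Insert 10: [13, 10, 11, 5]
Insert 31: [31, 13, 11, 5, 10]
Insert 24: [31, 13, 24, 5, 10, 11]
Insert 21: [31, 13, 24, 5, 10, 11, 21]

Final heap: [31, 13, 24, 5, 10, 11, 21]


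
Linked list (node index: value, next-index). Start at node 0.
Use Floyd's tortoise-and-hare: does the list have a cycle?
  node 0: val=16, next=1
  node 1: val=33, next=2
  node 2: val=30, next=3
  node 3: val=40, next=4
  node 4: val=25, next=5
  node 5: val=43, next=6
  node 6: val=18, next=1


Floyd's tortoise (slow, +1) and hare (fast, +2):
  init: slow=0, fast=0
  step 1: slow=1, fast=2
  step 2: slow=2, fast=4
  step 3: slow=3, fast=6
  step 4: slow=4, fast=2
  step 5: slow=5, fast=4
  step 6: slow=6, fast=6
  slow == fast at node 6: cycle detected

Cycle: yes


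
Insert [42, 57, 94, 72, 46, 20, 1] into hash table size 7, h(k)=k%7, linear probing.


Insert 42: h=0 -> slot 0
Insert 57: h=1 -> slot 1
Insert 94: h=3 -> slot 3
Insert 72: h=2 -> slot 2
Insert 46: h=4 -> slot 4
Insert 20: h=6 -> slot 6
Insert 1: h=1, 4 probes -> slot 5

Table: [42, 57, 72, 94, 46, 1, 20]


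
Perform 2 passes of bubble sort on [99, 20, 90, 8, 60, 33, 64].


Initial: [99, 20, 90, 8, 60, 33, 64]
Pass 1: [20, 90, 8, 60, 33, 64, 99] (6 swaps)
Pass 2: [20, 8, 60, 33, 64, 90, 99] (4 swaps)

After 2 passes: [20, 8, 60, 33, 64, 90, 99]


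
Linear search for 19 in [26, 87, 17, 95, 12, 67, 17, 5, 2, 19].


i=0: 26!=19
i=1: 87!=19
i=2: 17!=19
i=3: 95!=19
i=4: 12!=19
i=5: 67!=19
i=6: 17!=19
i=7: 5!=19
i=8: 2!=19
i=9: 19==19 found!

Found at 9, 10 comps


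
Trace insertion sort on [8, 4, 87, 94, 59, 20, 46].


Initial: [8, 4, 87, 94, 59, 20, 46]
Insert 4: [4, 8, 87, 94, 59, 20, 46]
Insert 87: [4, 8, 87, 94, 59, 20, 46]
Insert 94: [4, 8, 87, 94, 59, 20, 46]
Insert 59: [4, 8, 59, 87, 94, 20, 46]
Insert 20: [4, 8, 20, 59, 87, 94, 46]
Insert 46: [4, 8, 20, 46, 59, 87, 94]

Sorted: [4, 8, 20, 46, 59, 87, 94]


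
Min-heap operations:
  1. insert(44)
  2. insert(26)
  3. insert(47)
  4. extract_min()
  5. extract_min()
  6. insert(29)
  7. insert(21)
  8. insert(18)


insert(44) -> [44]
insert(26) -> [26, 44]
insert(47) -> [26, 44, 47]
extract_min()->26, [44, 47]
extract_min()->44, [47]
insert(29) -> [29, 47]
insert(21) -> [21, 47, 29]
insert(18) -> [18, 21, 29, 47]

Final heap: [18, 21, 29, 47]


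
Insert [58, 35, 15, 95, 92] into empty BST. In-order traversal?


Insert 58: root
Insert 35: L from 58
Insert 15: L from 58 -> L from 35
Insert 95: R from 58
Insert 92: R from 58 -> L from 95

In-order: [15, 35, 58, 92, 95]


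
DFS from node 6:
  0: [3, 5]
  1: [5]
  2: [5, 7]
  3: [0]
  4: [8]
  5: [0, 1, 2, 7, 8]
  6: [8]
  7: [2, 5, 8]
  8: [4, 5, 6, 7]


Visit 6, push [8]
Visit 8, push [7, 5, 4]
Visit 4, push []
Visit 5, push [7, 2, 1, 0]
Visit 0, push [3]
Visit 3, push []
Visit 1, push []
Visit 2, push [7]
Visit 7, push []

DFS order: [6, 8, 4, 5, 0, 3, 1, 2, 7]


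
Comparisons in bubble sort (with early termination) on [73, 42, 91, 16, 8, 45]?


Algorithm: bubble sort (with early termination)
Input: [73, 42, 91, 16, 8, 45]
Sorted: [8, 16, 42, 45, 73, 91]

15


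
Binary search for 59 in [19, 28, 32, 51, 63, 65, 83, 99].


Step 1: lo=0, hi=7, mid=3, val=51
Step 2: lo=4, hi=7, mid=5, val=65
Step 3: lo=4, hi=4, mid=4, val=63

Not found


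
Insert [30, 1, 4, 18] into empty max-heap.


Insert 30: [30]
Insert 1: [30, 1]
Insert 4: [30, 1, 4]
Insert 18: [30, 18, 4, 1]

Final heap: [30, 18, 4, 1]


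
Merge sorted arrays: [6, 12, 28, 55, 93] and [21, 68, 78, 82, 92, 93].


Take 6 from A
Take 12 from A
Take 21 from B
Take 28 from A
Take 55 from A
Take 68 from B
Take 78 from B
Take 82 from B
Take 92 from B
Take 93 from A

Merged: [6, 12, 21, 28, 55, 68, 78, 82, 92, 93, 93]


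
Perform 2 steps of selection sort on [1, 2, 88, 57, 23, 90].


Initial: [1, 2, 88, 57, 23, 90]
Step 1: min=1 at 0
  Swap: [1, 2, 88, 57, 23, 90]
Step 2: min=2 at 1
  Swap: [1, 2, 88, 57, 23, 90]

After 2 steps: [1, 2, 88, 57, 23, 90]


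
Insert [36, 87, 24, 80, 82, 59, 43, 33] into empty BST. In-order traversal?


Insert 36: root
Insert 87: R from 36
Insert 24: L from 36
Insert 80: R from 36 -> L from 87
Insert 82: R from 36 -> L from 87 -> R from 80
Insert 59: R from 36 -> L from 87 -> L from 80
Insert 43: R from 36 -> L from 87 -> L from 80 -> L from 59
Insert 33: L from 36 -> R from 24

In-order: [24, 33, 36, 43, 59, 80, 82, 87]


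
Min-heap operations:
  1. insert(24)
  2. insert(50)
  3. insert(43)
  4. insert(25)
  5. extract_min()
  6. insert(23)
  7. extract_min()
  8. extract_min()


insert(24) -> [24]
insert(50) -> [24, 50]
insert(43) -> [24, 50, 43]
insert(25) -> [24, 25, 43, 50]
extract_min()->24, [25, 50, 43]
insert(23) -> [23, 25, 43, 50]
extract_min()->23, [25, 50, 43]
extract_min()->25, [43, 50]

Final heap: [43, 50]


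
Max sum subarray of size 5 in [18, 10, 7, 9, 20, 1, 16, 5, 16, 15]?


[0:5]: 64
[1:6]: 47
[2:7]: 53
[3:8]: 51
[4:9]: 58
[5:10]: 53

Max: 64 at [0:5]


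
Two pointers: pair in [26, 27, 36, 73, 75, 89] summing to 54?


lo=0(26)+hi=5(89)=115
lo=0(26)+hi=4(75)=101
lo=0(26)+hi=3(73)=99
lo=0(26)+hi=2(36)=62
lo=0(26)+hi=1(27)=53

No pair found


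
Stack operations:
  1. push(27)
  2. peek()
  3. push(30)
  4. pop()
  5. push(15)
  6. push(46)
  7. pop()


push(27) -> [27]
peek()->27
push(30) -> [27, 30]
pop()->30, [27]
push(15) -> [27, 15]
push(46) -> [27, 15, 46]
pop()->46, [27, 15]

Final stack: [27, 15]


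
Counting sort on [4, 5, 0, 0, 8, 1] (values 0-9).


Input: [4, 5, 0, 0, 8, 1]
Counts: [2, 1, 0, 0, 1, 1, 0, 0, 1, 0]

Sorted: [0, 0, 1, 4, 5, 8]


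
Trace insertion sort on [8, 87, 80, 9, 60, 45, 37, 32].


Initial: [8, 87, 80, 9, 60, 45, 37, 32]
Insert 87: [8, 87, 80, 9, 60, 45, 37, 32]
Insert 80: [8, 80, 87, 9, 60, 45, 37, 32]
Insert 9: [8, 9, 80, 87, 60, 45, 37, 32]
Insert 60: [8, 9, 60, 80, 87, 45, 37, 32]
Insert 45: [8, 9, 45, 60, 80, 87, 37, 32]
Insert 37: [8, 9, 37, 45, 60, 80, 87, 32]
Insert 32: [8, 9, 32, 37, 45, 60, 80, 87]

Sorted: [8, 9, 32, 37, 45, 60, 80, 87]


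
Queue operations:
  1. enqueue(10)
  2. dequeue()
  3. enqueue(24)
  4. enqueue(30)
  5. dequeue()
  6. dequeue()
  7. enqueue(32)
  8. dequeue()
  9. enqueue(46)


enqueue(10) -> [10]
dequeue()->10, []
enqueue(24) -> [24]
enqueue(30) -> [24, 30]
dequeue()->24, [30]
dequeue()->30, []
enqueue(32) -> [32]
dequeue()->32, []
enqueue(46) -> [46]

Final queue: [46]


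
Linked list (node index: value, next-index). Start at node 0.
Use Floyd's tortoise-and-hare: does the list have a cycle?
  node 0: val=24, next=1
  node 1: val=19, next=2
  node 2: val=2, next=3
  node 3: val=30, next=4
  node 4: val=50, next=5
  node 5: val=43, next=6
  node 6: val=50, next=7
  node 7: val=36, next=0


Floyd's tortoise (slow, +1) and hare (fast, +2):
  init: slow=0, fast=0
  step 1: slow=1, fast=2
  step 2: slow=2, fast=4
  step 3: slow=3, fast=6
  step 4: slow=4, fast=0
  step 5: slow=5, fast=2
  step 6: slow=6, fast=4
  step 7: slow=7, fast=6
  step 8: slow=0, fast=0
  slow == fast at node 0: cycle detected

Cycle: yes


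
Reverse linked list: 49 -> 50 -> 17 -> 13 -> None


Step 1: curr=49, set curr.next=prev(None) | reversed so far: 49
Step 2: curr=50, set curr.next=prev(49) | reversed so far: 50 -> 49
Step 3: curr=17, set curr.next=prev(50) | reversed so far: 17 -> 50 -> 49
Step 4: curr=13, set curr.next=prev(17) | reversed so far: 13 -> 17 -> 50 -> 49

13 -> 17 -> 50 -> 49 -> None


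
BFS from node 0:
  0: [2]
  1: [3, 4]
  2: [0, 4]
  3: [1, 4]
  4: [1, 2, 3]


Visit 0, enqueue [2]
Visit 2, enqueue [4]
Visit 4, enqueue [1, 3]
Visit 1, enqueue []
Visit 3, enqueue []

BFS order: [0, 2, 4, 1, 3]


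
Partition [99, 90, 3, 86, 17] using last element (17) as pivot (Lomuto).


Pivot: 17
  3 <= 17: swap -> [3, 90, 99, 86, 17]
Place pivot at 1: [3, 17, 99, 86, 90]

Partitioned: [3, 17, 99, 86, 90]


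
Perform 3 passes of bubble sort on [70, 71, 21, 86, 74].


Initial: [70, 71, 21, 86, 74]
Pass 1: [70, 21, 71, 74, 86] (2 swaps)
Pass 2: [21, 70, 71, 74, 86] (1 swaps)
Pass 3: [21, 70, 71, 74, 86] (0 swaps)

After 3 passes: [21, 70, 71, 74, 86]


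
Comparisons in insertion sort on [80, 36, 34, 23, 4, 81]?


Algorithm: insertion sort
Input: [80, 36, 34, 23, 4, 81]
Sorted: [4, 23, 34, 36, 80, 81]

11


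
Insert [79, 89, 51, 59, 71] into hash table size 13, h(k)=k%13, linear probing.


Insert 79: h=1 -> slot 1
Insert 89: h=11 -> slot 11
Insert 51: h=12 -> slot 12
Insert 59: h=7 -> slot 7
Insert 71: h=6 -> slot 6

Table: [None, 79, None, None, None, None, 71, 59, None, None, None, 89, 51]


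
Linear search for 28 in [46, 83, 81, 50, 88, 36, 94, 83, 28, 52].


i=0: 46!=28
i=1: 83!=28
i=2: 81!=28
i=3: 50!=28
i=4: 88!=28
i=5: 36!=28
i=6: 94!=28
i=7: 83!=28
i=8: 28==28 found!

Found at 8, 9 comps


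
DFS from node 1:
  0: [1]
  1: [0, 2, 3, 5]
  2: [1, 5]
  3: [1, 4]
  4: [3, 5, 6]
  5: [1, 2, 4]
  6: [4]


Visit 1, push [5, 3, 2, 0]
Visit 0, push []
Visit 2, push [5]
Visit 5, push [4]
Visit 4, push [6, 3]
Visit 3, push []
Visit 6, push []

DFS order: [1, 0, 2, 5, 4, 3, 6]


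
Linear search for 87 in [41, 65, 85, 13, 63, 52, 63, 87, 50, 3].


i=0: 41!=87
i=1: 65!=87
i=2: 85!=87
i=3: 13!=87
i=4: 63!=87
i=5: 52!=87
i=6: 63!=87
i=7: 87==87 found!

Found at 7, 8 comps


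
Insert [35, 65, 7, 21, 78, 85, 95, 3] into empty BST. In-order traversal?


Insert 35: root
Insert 65: R from 35
Insert 7: L from 35
Insert 21: L from 35 -> R from 7
Insert 78: R from 35 -> R from 65
Insert 85: R from 35 -> R from 65 -> R from 78
Insert 95: R from 35 -> R from 65 -> R from 78 -> R from 85
Insert 3: L from 35 -> L from 7

In-order: [3, 7, 21, 35, 65, 78, 85, 95]


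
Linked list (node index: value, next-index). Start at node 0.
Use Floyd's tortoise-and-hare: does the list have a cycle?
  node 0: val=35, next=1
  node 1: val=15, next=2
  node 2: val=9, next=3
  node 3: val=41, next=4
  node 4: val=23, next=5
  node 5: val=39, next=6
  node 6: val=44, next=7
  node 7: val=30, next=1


Floyd's tortoise (slow, +1) and hare (fast, +2):
  init: slow=0, fast=0
  step 1: slow=1, fast=2
  step 2: slow=2, fast=4
  step 3: slow=3, fast=6
  step 4: slow=4, fast=1
  step 5: slow=5, fast=3
  step 6: slow=6, fast=5
  step 7: slow=7, fast=7
  slow == fast at node 7: cycle detected

Cycle: yes


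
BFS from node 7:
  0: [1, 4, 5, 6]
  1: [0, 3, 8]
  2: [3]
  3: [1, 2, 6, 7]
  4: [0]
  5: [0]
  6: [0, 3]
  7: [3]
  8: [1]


Visit 7, enqueue [3]
Visit 3, enqueue [1, 2, 6]
Visit 1, enqueue [0, 8]
Visit 2, enqueue []
Visit 6, enqueue []
Visit 0, enqueue [4, 5]
Visit 8, enqueue []
Visit 4, enqueue []
Visit 5, enqueue []

BFS order: [7, 3, 1, 2, 6, 0, 8, 4, 5]


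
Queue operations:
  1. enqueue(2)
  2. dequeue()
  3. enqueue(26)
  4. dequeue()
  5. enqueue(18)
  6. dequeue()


enqueue(2) -> [2]
dequeue()->2, []
enqueue(26) -> [26]
dequeue()->26, []
enqueue(18) -> [18]
dequeue()->18, []

Final queue: []


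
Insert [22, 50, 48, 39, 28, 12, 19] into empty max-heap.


Insert 22: [22]
Insert 50: [50, 22]
Insert 48: [50, 22, 48]
Insert 39: [50, 39, 48, 22]
Insert 28: [50, 39, 48, 22, 28]
Insert 12: [50, 39, 48, 22, 28, 12]
Insert 19: [50, 39, 48, 22, 28, 12, 19]

Final heap: [50, 39, 48, 22, 28, 12, 19]


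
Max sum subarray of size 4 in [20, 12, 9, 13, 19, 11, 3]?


[0:4]: 54
[1:5]: 53
[2:6]: 52
[3:7]: 46

Max: 54 at [0:4]


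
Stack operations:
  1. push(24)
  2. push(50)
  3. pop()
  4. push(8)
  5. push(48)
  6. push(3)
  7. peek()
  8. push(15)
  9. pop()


push(24) -> [24]
push(50) -> [24, 50]
pop()->50, [24]
push(8) -> [24, 8]
push(48) -> [24, 8, 48]
push(3) -> [24, 8, 48, 3]
peek()->3
push(15) -> [24, 8, 48, 3, 15]
pop()->15, [24, 8, 48, 3]

Final stack: [24, 8, 48, 3]


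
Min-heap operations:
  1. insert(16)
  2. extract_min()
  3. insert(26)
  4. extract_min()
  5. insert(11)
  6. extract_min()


insert(16) -> [16]
extract_min()->16, []
insert(26) -> [26]
extract_min()->26, []
insert(11) -> [11]
extract_min()->11, []

Final heap: []


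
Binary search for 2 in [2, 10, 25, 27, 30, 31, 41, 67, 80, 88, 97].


Step 1: lo=0, hi=10, mid=5, val=31
Step 2: lo=0, hi=4, mid=2, val=25
Step 3: lo=0, hi=1, mid=0, val=2

Found at index 0


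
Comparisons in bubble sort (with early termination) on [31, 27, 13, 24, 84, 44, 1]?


Algorithm: bubble sort (with early termination)
Input: [31, 27, 13, 24, 84, 44, 1]
Sorted: [1, 13, 24, 27, 31, 44, 84]

21


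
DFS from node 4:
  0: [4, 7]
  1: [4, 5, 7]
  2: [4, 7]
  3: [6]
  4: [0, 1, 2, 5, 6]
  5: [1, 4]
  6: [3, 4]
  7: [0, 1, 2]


Visit 4, push [6, 5, 2, 1, 0]
Visit 0, push [7]
Visit 7, push [2, 1]
Visit 1, push [5]
Visit 5, push []
Visit 2, push []
Visit 6, push [3]
Visit 3, push []

DFS order: [4, 0, 7, 1, 5, 2, 6, 3]


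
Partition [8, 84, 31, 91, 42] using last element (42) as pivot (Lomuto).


Pivot: 42
  8 <= 42: advance i (no swap)
  31 <= 42: swap -> [8, 31, 84, 91, 42]
Place pivot at 2: [8, 31, 42, 91, 84]

Partitioned: [8, 31, 42, 91, 84]


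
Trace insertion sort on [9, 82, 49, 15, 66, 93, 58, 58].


Initial: [9, 82, 49, 15, 66, 93, 58, 58]
Insert 82: [9, 82, 49, 15, 66, 93, 58, 58]
Insert 49: [9, 49, 82, 15, 66, 93, 58, 58]
Insert 15: [9, 15, 49, 82, 66, 93, 58, 58]
Insert 66: [9, 15, 49, 66, 82, 93, 58, 58]
Insert 93: [9, 15, 49, 66, 82, 93, 58, 58]
Insert 58: [9, 15, 49, 58, 66, 82, 93, 58]
Insert 58: [9, 15, 49, 58, 58, 66, 82, 93]

Sorted: [9, 15, 49, 58, 58, 66, 82, 93]


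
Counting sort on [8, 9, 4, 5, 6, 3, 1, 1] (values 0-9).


Input: [8, 9, 4, 5, 6, 3, 1, 1]
Counts: [0, 2, 0, 1, 1, 1, 1, 0, 1, 1]

Sorted: [1, 1, 3, 4, 5, 6, 8, 9]


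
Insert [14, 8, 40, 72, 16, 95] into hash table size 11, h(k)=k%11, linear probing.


Insert 14: h=3 -> slot 3
Insert 8: h=8 -> slot 8
Insert 40: h=7 -> slot 7
Insert 72: h=6 -> slot 6
Insert 16: h=5 -> slot 5
Insert 95: h=7, 2 probes -> slot 9

Table: [None, None, None, 14, None, 16, 72, 40, 8, 95, None]


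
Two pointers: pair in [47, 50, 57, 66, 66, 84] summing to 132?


lo=0(47)+hi=5(84)=131
lo=1(50)+hi=5(84)=134
lo=1(50)+hi=4(66)=116
lo=2(57)+hi=4(66)=123
lo=3(66)+hi=4(66)=132

Yes: 66+66=132


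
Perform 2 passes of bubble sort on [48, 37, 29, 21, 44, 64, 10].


Initial: [48, 37, 29, 21, 44, 64, 10]
Pass 1: [37, 29, 21, 44, 48, 10, 64] (5 swaps)
Pass 2: [29, 21, 37, 44, 10, 48, 64] (3 swaps)

After 2 passes: [29, 21, 37, 44, 10, 48, 64]


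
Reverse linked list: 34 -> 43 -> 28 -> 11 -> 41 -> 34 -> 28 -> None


Step 1: curr=34, set curr.next=prev(None) | reversed so far: 34
Step 2: curr=43, set curr.next=prev(34) | reversed so far: 43 -> 34
Step 3: curr=28, set curr.next=prev(43) | reversed so far: 28 -> 43 -> 34
Step 4: curr=11, set curr.next=prev(28) | reversed so far: 11 -> 28 -> 43 -> 34
Step 5: curr=41, set curr.next=prev(11) | reversed so far: 41 -> 11 -> 28 -> 43 -> 34
Step 6: curr=34, set curr.next=prev(41) | reversed so far: 34 -> 41 -> 11 -> 28 -> 43 -> 34
Step 7: curr=28, set curr.next=prev(34) | reversed so far: 28 -> 34 -> 41 -> 11 -> 28 -> 43 -> 34

28 -> 34 -> 41 -> 11 -> 28 -> 43 -> 34 -> None


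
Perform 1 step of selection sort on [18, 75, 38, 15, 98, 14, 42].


Initial: [18, 75, 38, 15, 98, 14, 42]
Step 1: min=14 at 5
  Swap: [14, 75, 38, 15, 98, 18, 42]

After 1 step: [14, 75, 38, 15, 98, 18, 42]


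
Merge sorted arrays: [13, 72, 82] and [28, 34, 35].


Take 13 from A
Take 28 from B
Take 34 from B
Take 35 from B

Merged: [13, 28, 34, 35, 72, 82]


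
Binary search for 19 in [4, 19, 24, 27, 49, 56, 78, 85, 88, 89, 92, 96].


Step 1: lo=0, hi=11, mid=5, val=56
Step 2: lo=0, hi=4, mid=2, val=24
Step 3: lo=0, hi=1, mid=0, val=4
Step 4: lo=1, hi=1, mid=1, val=19

Found at index 1


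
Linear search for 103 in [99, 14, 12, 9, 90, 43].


i=0: 99!=103
i=1: 14!=103
i=2: 12!=103
i=3: 9!=103
i=4: 90!=103
i=5: 43!=103

Not found, 6 comps


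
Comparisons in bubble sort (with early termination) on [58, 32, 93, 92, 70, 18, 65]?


Algorithm: bubble sort (with early termination)
Input: [58, 32, 93, 92, 70, 18, 65]
Sorted: [18, 32, 58, 65, 70, 92, 93]

21


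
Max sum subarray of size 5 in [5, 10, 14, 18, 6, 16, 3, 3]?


[0:5]: 53
[1:6]: 64
[2:7]: 57
[3:8]: 46

Max: 64 at [1:6]
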